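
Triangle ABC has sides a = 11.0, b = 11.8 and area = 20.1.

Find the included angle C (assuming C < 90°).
Area = ½·a·b·sin(C)  ⇒  sin(C) = 2·Area/(a·b) = 2·20.1/(11.0·11.8) = 40.2/129.8 ≈ 0.309707
C = arcsin(0.309707) ≈ 18.0416° (taking the acute solution since C < 90°)

C = 18.04°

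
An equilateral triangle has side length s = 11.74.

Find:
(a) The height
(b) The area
(a) The height splits the triangle into two 30-60-90 halves: h = s·√3/2 = 11.74·1.73205/2 ≈ 20.3343/2 ≈ 10.1671
(b) Area = (√3/4)·s² = (√3/4)·11.74² = (√3/4)·137.8276 ≈ 0.433013·137.8276 ≈ 59.6811

Height = 10.17, Area = 59.68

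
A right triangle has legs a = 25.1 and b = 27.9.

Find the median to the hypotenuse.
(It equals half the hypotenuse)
Hypotenuse c = √(a² + b²) = √(630.01 + 778.41) = √1408.42 ≈ 37.5289
Median to hypotenuse = c/2 ≈ 37.5289/2 ≈ 18.7645

Median = 18.76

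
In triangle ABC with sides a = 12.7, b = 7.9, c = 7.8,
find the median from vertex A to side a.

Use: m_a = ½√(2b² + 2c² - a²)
m_a = ½√(2·7.9² + 2·7.8² − 12.7²) = ½√(2·62.41 + 2·60.84 − 161.29) = ½√(124.82 + 121.68 − 161.29) = ½√85.21
√85.21 ≈ 9.23093, so m_a ≈ 4.61546

m_a = 4.615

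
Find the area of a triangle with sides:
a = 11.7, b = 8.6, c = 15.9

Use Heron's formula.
s = (11.7 + 8.6 + 15.9)/2 = 36.2/2 = 18.1
s − a = 6.4, s − b = 9.5, s − c = 2.2
s(s−a)(s−b)(s−c) = 18.1·6.4·9.5·2.2 ≈ 2421.06
Area = √2421.06 ≈ 49.2042

Area = 49.2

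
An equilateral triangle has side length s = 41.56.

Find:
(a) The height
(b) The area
(a) The height splits the triangle into two 30-60-90 halves: h = s·√3/2 = 41.56·1.73205/2 ≈ 71.984/2 ≈ 35.992
(b) Area = (√3/4)·s² = (√3/4)·41.56² = (√3/4)·1727.2336 ≈ 0.433013·1727.2336 ≈ 747.914

Height = 35.99, Area = 747.9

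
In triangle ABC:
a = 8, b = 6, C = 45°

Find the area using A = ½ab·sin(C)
A = ½·a·b·sin(C) = ½·8·6·sin(45°)
sin(45°) ≈ 0.707107
A ≈ ½·48·0.707107 = 24·0.707107 ≈ 16.9706

Area = 16.97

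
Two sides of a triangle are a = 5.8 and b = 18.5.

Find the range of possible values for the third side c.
Triangle inequality: |a − b| < c < a + b
|a − b| = |5.8 − 18.5| = 12.7
a + b = 5.8 + 18.5 = 24.3

12.7 < c < 24.3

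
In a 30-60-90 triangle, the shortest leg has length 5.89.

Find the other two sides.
In a 30-60-90 triangle the sides are in ratio 1 : √3 : 2 (short leg : long leg : hypotenuse).
Long leg = 5.89·√3 ≈ 5.89·1.73205 ≈ 10.2018
Hypotenuse = 2·5.89 = 11.78

Long leg = 5.89√3 = 10.2, Hypotenuse = 11.78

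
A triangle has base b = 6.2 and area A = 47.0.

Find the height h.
A = ½·b·h  ⇒  h = 2A/b = 2·47.0/6.2 = 94/6.2 ≈ 15.1613

h = 15.16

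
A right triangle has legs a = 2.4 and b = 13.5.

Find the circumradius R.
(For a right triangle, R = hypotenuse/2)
Hypotenuse c = √(a² + b²) = √(5.76 + 182.25) = √188.01 ≈ 13.7117
R = c/2 ≈ 13.7117/2 ≈ 6.85584

R = 6.856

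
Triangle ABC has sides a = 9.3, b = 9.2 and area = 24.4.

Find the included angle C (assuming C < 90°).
Area = ½·a·b·sin(C)  ⇒  sin(C) = 2·Area/(a·b) = 2·24.4/(9.3·9.2) = 48.8/85.56 ≈ 0.57036
C = arcsin(0.57036) ≈ 34.7753° (taking the acute solution since C < 90°)

C = 34.78°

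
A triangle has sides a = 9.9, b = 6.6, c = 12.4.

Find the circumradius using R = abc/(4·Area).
First find the area with Heron's formula.
s = (9.9 + 6.6 + 12.4)/2 = 14.45
Area = √(s(s−a)(s−b)(s−c)) = √(14.45·4.55·7.85·2.05) ≈ √1058.04 ≈ 32.5276
abc = 9.9·6.6·12.4 = 810.216
R = abc/(4·Area) ≈ 810.216/(4·32.5276) = 810.216/130.11 ≈ 6.22715

R = 6.227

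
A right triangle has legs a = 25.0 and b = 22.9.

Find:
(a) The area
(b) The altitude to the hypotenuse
(a) The legs are perpendicular, so Area = ½·a·b = ½·25.0·22.9 = ½·572.5 = 286.25
(b) Hypotenuse c = √(a² + b²) = √(625 + 524.41) = √1149.41 ≈ 33.9029
    Area = ½·c·h_c  ⇒  h_c = 2·Area/c = 572.5/33.9029 ≈ 16.8864

Area = 286.25, h_c = 16.89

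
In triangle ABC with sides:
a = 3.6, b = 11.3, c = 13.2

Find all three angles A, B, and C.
Law of cosines for each angle (a² = 12.96, b² = 127.69, c² = 174.24):
cos(A) = (b² + c² − a²)/(2bc) = (127.69 + 174.24 − 12.96)/(2·11.3·13.2) = 288.97/298.32 ≈ 0.968658  ⇒  A ≈ 14.3828°
cos(B) = (a² + c² − b²)/(2ac) = (12.96 + 174.24 − 127.69)/(2·3.6·13.2) = 59.51/95.04 ≈ 0.626157  ⇒  B ≈ 51.2328°
cos(C) = (a² + b² − c²)/(2ab) = (12.96 + 127.69 − 174.24)/(2·3.6·11.3) = -33.59/81.36 ≈ -0.412856  ⇒  C ≈ 114.384°
Check: A + B + C ≈ 180°

A = 14.38°, B = 51.23°, C = 114.4°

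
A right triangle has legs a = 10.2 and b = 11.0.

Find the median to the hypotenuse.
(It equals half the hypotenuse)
Hypotenuse c = √(a² + b²) = √(104.04 + 121) = √225.04 ≈ 15.0013
Median to hypotenuse = c/2 ≈ 15.0013/2 ≈ 7.50067

Median = 7.501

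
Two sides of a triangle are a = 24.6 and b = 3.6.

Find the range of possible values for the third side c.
Triangle inequality: |a − b| < c < a + b
|a − b| = |24.6 − 3.6| = 21
a + b = 24.6 + 3.6 = 28.2

21 < c < 28.2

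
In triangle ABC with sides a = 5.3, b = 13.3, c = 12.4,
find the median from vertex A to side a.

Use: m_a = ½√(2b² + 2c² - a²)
m_a = ½√(2·13.3² + 2·12.4² − 5.3²) = ½√(2·176.89 + 2·153.76 − 28.09) = ½√(353.78 + 307.52 − 28.09) = ½√633.21
√633.21 ≈ 25.1637, so m_a ≈ 12.5818

m_a = 12.58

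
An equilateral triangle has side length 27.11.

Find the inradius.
r = Area/s with s the semi-perimeter.
Area = (√3/4)·27.11² = (√3/4)·734.9521 ≈ 0.433013·734.9521 ≈ 318.244
s = 3·27.11/2 = 40.665
r ≈ 318.244/40.665 ≈ 7.82598
(Equivalently r = side/(2√3) = 27.11/3.4641 ≈ 7.82598.)

r = 7.826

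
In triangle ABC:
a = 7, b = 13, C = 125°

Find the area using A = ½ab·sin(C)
A = ½·a·b·sin(C) = ½·7·13·sin(125°)
sin(125°) ≈ 0.819152
A ≈ ½·91·0.819152 = 45.5·0.819152 ≈ 37.2714

Area = 37.27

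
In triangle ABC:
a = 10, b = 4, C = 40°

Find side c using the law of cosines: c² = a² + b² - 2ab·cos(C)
c² = 10² + 4² − 2·10·4·cos(40°)
cos(40°) ≈ 0.766044
c² ≈ 100 + 16 − 80·(0.766044) ≈ 116 − 61.2836 ≈ 54.7164
c ≈ √54.7164 ≈ 7.39706

c = 7.397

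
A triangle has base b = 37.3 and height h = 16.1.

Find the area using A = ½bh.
A = ½·b·h = ½·37.3·16.1 = ½·600.53 = 300.265

Area = 300.265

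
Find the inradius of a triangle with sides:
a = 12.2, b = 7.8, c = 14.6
r = Area/s where s is the semi-perimeter.
s = (12.2 + 7.8 + 14.6)/2 = 34.6/2 = 17.3
Area = √(s(s−a)(s−b)(s−c)) = √(17.3·5.1·9.5·2.7) ≈ √2263.1 ≈ 47.572
r ≈ 47.572/17.3 ≈ 2.74983

r = 2.75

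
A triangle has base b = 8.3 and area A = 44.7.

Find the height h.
A = ½·b·h  ⇒  h = 2A/b = 2·44.7/8.3 = 89.4/8.3 ≈ 10.7711

h = 10.77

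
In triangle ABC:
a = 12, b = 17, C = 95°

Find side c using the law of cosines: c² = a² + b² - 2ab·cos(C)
c² = 12² + 17² − 2·12·17·cos(95°)
cos(95°) ≈ -0.0871557
c² ≈ 144 + 289 − 408·(-0.0871557) ≈ 433 + 35.5595 ≈ 468.56
c ≈ √468.56 ≈ 21.6462

c = 21.65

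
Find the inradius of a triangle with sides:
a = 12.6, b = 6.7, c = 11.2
r = Area/s where s is the semi-perimeter.
s = (12.6 + 6.7 + 11.2)/2 = 30.5/2 = 15.25
Area = √(s(s−a)(s−b)(s−c)) = √(15.25·2.65·8.55·4.05) ≈ √1399.38 ≈ 37.4083
r ≈ 37.4083/15.25 ≈ 2.45301

r = 2.453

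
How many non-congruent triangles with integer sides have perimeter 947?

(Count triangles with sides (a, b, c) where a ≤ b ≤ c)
Let a ≤ b ≤ c with a + b + c = 947. The only binding inequality is a + b > c, i.e. 947 − c > c, so c < 947/2; and c ≥ 947/3 since c is the largest side.
So 316 ≤ c ≤ 473. For each c, b runs from ⌈(947 − c)/2⌉ up to c (then a = 947 − b − c satisfies 1 ≤ a ≤ b automatically), giving c − ⌈(947 − c)/2⌉ + 1 choices.
Summing over c: 1 + 3 + 4 + 6 + … + 235 + 237  (158 terms, c = 316, …, 473) = 18802
Check (closed form: nearest integer to p²/48 for even p, (p+3)²/48 for odd p): (947+3)²/48 = 950²/48 = 902500/48 ≈ 18802.08 → 18802

18802 triangles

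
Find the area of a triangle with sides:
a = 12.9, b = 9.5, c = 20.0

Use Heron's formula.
s = (12.9 + 9.5 + 20.0)/2 = 42.4/2 = 21.2
s − a = 8.3, s − b = 11.7, s − c = 1.2
s(s−a)(s−b)(s−c) = 21.2·8.3·11.7·1.2 ≈ 2470.48
Area = √2470.48 ≈ 49.7039

Area = 49.7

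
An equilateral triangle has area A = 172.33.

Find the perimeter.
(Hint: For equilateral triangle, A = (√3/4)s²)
A = (√3/4)s²  ⇒  s² = 4A/√3 = 4·172.33/√3 = 689.32/1.73205 ≈ 397.979
s ≈ √397.979 ≈ 19.9494
Perimeter = 3s ≈ 3·19.9494 ≈ 59.8482

Perimeter = 59.85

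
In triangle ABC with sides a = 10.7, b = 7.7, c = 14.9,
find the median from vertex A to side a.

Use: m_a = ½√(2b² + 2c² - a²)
m_a = ½√(2·7.7² + 2·14.9² − 10.7²) = ½√(2·59.29 + 2·222.01 − 114.49) = ½√(118.58 + 444.02 − 114.49) = ½√448.11
√448.11 ≈ 21.1686, so m_a ≈ 10.5843

m_a = 10.58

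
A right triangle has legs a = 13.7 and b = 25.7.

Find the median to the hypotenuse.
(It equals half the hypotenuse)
Hypotenuse c = √(a² + b²) = √(187.69 + 660.49) = √848.18 ≈ 29.1235
Median to hypotenuse = c/2 ≈ 29.1235/2 ≈ 14.5618

Median = 14.56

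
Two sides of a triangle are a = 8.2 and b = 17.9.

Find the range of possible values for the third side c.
Triangle inequality: |a − b| < c < a + b
|a − b| = |8.2 − 17.9| = 9.7
a + b = 8.2 + 17.9 = 26.1

9.7 < c < 26.1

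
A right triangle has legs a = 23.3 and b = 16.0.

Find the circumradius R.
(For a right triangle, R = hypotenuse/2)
Hypotenuse c = √(a² + b²) = √(542.89 + 256) = √798.89 ≈ 28.2646
R = c/2 ≈ 28.2646/2 ≈ 14.1323

R = 14.13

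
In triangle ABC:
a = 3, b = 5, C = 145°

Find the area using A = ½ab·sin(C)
A = ½·a·b·sin(C) = ½·3·5·sin(145°)
sin(145°) ≈ 0.573576
A ≈ ½·15·0.573576 = 7.5·0.573576 ≈ 4.30182

Area = 4.302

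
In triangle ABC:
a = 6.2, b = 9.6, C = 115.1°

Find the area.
Two sides and the included angle (SAS): A = ½·a·b·sin(C) = ½·6.2·9.6·sin(115.1°)
sin(115.1°) ≈ 0.905569
A ≈ ½·59.52·0.905569 = 29.76·0.905569 ≈ 26.9497

Area = 26.95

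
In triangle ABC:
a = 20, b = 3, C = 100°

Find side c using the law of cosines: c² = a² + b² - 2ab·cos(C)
c² = 20² + 3² − 2·20·3·cos(100°)
cos(100°) ≈ -0.173648
c² ≈ 400 + 9 − 120·(-0.173648) ≈ 409 + 20.8378 ≈ 429.838
c ≈ √429.838 ≈ 20.7325

c = 20.73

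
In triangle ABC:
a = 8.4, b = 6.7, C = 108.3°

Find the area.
Two sides and the included angle (SAS): A = ½·a·b·sin(C) = ½·8.4·6.7·sin(108.3°)
sin(108.3°) ≈ 0.949425
A ≈ ½·56.28·0.949425 = 28.14·0.949425 ≈ 26.7168

Area = 26.72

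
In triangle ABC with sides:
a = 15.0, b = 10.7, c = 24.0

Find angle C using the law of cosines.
c² = a² + b² − 2ab·cos(C)  ⇒  cos(C) = (a² + b² − c²)/(2ab)
cos(C) = (15.0² + 10.7² − 24.0²)/(2·15.0·10.7) = (225 + 114.49 − 576)/321 = -236.51/321 ≈ -0.736791
C = arccos(-0.736791) ≈ 137.459°

C = 137.5°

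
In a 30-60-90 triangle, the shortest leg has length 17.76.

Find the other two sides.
In a 30-60-90 triangle the sides are in ratio 1 : √3 : 2 (short leg : long leg : hypotenuse).
Long leg = 17.76·√3 ≈ 17.76·1.73205 ≈ 30.7612
Hypotenuse = 2·17.76 = 35.52

Long leg = 17.76√3 = 30.76, Hypotenuse = 35.52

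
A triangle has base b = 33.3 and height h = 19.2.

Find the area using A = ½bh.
A = ½·b·h = ½·33.3·19.2 = ½·639.36 = 319.68

Area = 319.68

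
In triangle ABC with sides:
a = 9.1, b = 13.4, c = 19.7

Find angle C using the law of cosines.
c² = a² + b² − 2ab·cos(C)  ⇒  cos(C) = (a² + b² − c²)/(2ab)
cos(C) = (9.1² + 13.4² − 19.7²)/(2·9.1·13.4) = (82.81 + 179.56 − 388.09)/243.88 = -125.72/243.88 ≈ -0.515499
C = arccos(-0.515499) ≈ 121.031°

C = 121°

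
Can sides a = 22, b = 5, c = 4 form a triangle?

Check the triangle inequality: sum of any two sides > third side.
a + b vs c: 22 + 5 = 27 > 4  ✓
a + c vs b: 22 + 4 = 26 > 5  ✓
b + c vs a: 5 + 4 = 9 ≤ 22  ✗

No: 5 + 4 = 9 is not > 22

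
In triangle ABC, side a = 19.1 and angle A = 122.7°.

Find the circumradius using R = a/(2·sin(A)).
R = a/(2·sin(A)) = 19.1/(2·sin(122.7°))
sin(122.7°) ≈ 0.841511
R ≈ 19.1/(2·0.841511) = 19.1/1.68302 ≈ 11.3486

R = 11.35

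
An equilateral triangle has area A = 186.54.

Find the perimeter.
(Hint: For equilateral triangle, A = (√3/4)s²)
A = (√3/4)s²  ⇒  s² = 4A/√3 = 4·186.54/√3 = 746.16/1.73205 ≈ 430.796
s ≈ √430.796 ≈ 20.7556
Perimeter = 3s ≈ 3·20.7556 ≈ 62.2669

Perimeter = 62.27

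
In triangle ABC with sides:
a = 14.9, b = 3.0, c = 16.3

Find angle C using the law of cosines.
c² = a² + b² − 2ab·cos(C)  ⇒  cos(C) = (a² + b² − c²)/(2ab)
cos(C) = (14.9² + 3.0² − 16.3²)/(2·14.9·3.0) = (222.01 + 9 − 265.69)/89.4 = -34.68/89.4 ≈ -0.387919
C = arccos(-0.387919) ≈ 112.825°

C = 112.8°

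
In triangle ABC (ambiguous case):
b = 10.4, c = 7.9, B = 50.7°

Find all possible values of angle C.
b/sin(B) = c/sin(C)  ⇒  sin(C) = c·sin(B)/b = 7.9·sin(50.7°)/10.4
sin(50.7°) ≈ 0.77384
sin(C) ≈ 7.9·0.77384/10.4 ≈ 6.11334/10.4 ≈ 0.587821
Candidate 1: C₁ = arcsin(0.587821) ≈ 36.0025°  →  A = 180° − 50.7° − 36.0025° ≈ 93.2975° > 0, valid
Candidate 2: C₂ = 180° − C₁ ≈ 143.997°  →  A = 180° − 50.7° − 143.997° ≈ -14.6975° ≤ 0, not a valid triangle

C = 36° (one solution)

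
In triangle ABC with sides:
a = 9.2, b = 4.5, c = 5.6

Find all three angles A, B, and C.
Law of cosines for each angle (a² = 84.64, b² = 20.25, c² = 31.36):
cos(A) = (b² + c² − a²)/(2bc) = (20.25 + 31.36 − 84.64)/(2·4.5·5.6) = -33.03/50.4 ≈ -0.655357  ⇒  A ≈ 130.947°
cos(B) = (a² + c² − b²)/(2ac) = (84.64 + 31.36 − 20.25)/(2·9.2·5.6) = 95.75/103.04 ≈ 0.929251  ⇒  B ≈ 21.6817°
cos(C) = (a² + b² − c²)/(2ab) = (84.64 + 20.25 − 31.36)/(2·9.2·4.5) = 73.53/82.8 ≈ 0.888043  ⇒  C ≈ 27.3716°
Check: A + B + C ≈ 180°

A = 130.9°, B = 21.68°, C = 27.37°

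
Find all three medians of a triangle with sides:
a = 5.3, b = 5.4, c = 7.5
Median formula: m_a = ½√(2b² + 2c² − a²) (and cyclically). a² = 28.09, b² = 29.16, c² = 56.25.
m_a = ½√(2·29.16 + 2·56.25 − 28.09) = ½√142.73 ≈ ½·11.947 ≈ 5.97348
m_b = ½√(2·28.09 + 2·56.25 − 29.16) = ½√139.52 ≈ ½·11.8119 ≈ 5.90593
m_c = ½√(2·28.09 + 2·29.16 − 56.25) = ½√58.25 ≈ ½·7.63217 ≈ 3.81608

m_a = 5.973, m_b = 5.906, m_c = 3.816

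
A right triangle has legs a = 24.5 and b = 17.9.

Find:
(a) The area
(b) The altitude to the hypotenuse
(a) The legs are perpendicular, so Area = ½·a·b = ½·24.5·17.9 = ½·438.55 = 219.275
(b) Hypotenuse c = √(a² + b²) = √(600.25 + 320.41) = √920.66 ≈ 30.3424
    Area = ½·c·h_c  ⇒  h_c = 2·Area/c = 438.55/30.3424 ≈ 14.4534

Area = 219.275, h_c = 14.45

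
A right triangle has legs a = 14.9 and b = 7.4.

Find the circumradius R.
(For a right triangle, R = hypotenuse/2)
Hypotenuse c = √(a² + b²) = √(222.01 + 54.76) = √276.77 ≈ 16.6364
R = c/2 ≈ 16.6364/2 ≈ 8.3182

R = 8.318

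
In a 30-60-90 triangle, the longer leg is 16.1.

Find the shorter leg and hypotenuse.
In a 30-60-90 triangle the sides are in ratio 1 : √3 : 2, so short leg = long leg/√3 and hypotenuse = 2·(short leg).
Short leg = 16.1/√3 ≈ 16.1/1.73205 ≈ 9.29534
Hypotenuse = 2·9.29534 ≈ 18.5907

Short leg = 9.295, Hypotenuse = 18.59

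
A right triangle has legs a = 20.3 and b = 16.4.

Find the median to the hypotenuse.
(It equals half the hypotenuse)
Hypotenuse c = √(a² + b²) = √(412.09 + 268.96) = √681.05 ≈ 26.0969
Median to hypotenuse = c/2 ≈ 26.0969/2 ≈ 13.0485

Median = 13.05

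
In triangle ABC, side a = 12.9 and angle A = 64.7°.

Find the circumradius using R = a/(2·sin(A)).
R = a/(2·sin(A)) = 12.9/(2·sin(64.7°))
sin(64.7°) ≈ 0.904083
R ≈ 12.9/(2·0.904083) = 12.9/1.80817 ≈ 7.1343

R = 7.134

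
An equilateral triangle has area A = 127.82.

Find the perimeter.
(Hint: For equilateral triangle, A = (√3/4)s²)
A = (√3/4)s²  ⇒  s² = 4A/√3 = 4·127.82/√3 = 511.28/1.73205 ≈ 295.188
s ≈ √295.188 ≈ 17.181
Perimeter = 3s ≈ 3·17.181 ≈ 51.5431

Perimeter = 51.54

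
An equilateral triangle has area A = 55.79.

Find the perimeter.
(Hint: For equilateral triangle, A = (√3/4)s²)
A = (√3/4)s²  ⇒  s² = 4A/√3 = 4·55.79/√3 = 223.16/1.73205 ≈ 128.841
s ≈ √128.841 ≈ 11.3508
Perimeter = 3s ≈ 3·11.3508 ≈ 34.0525

Perimeter = 34.05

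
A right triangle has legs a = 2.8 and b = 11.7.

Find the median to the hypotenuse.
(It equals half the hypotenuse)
Hypotenuse c = √(a² + b²) = √(7.84 + 136.89) = √144.73 ≈ 12.0304
Median to hypotenuse = c/2 ≈ 12.0304/2 ≈ 6.01519

Median = 6.015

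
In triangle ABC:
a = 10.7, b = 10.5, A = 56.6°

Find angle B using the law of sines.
a/sin(A) = b/sin(B)  ⇒  sin(B) = b·sin(A)/a = 10.5·sin(56.6°)/10.7
sin(56.6°) ≈ 0.834848
sin(B) ≈ 10.5·0.834848/10.7 ≈ 8.7659/10.7 ≈ 0.819243
B = arcsin(0.819243) ≈ 55.0091°
(Since b ≤ a we need B ≤ A, so the obtuse alternative 180° − 55.0091° ≈ 124.991° is rejected.)

B = 55.01°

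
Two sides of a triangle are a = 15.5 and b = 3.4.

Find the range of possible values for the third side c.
Triangle inequality: |a − b| < c < a + b
|a − b| = |15.5 − 3.4| = 12.1
a + b = 15.5 + 3.4 = 18.9

12.1 < c < 18.9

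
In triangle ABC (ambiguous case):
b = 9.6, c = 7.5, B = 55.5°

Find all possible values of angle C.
b/sin(B) = c/sin(C)  ⇒  sin(C) = c·sin(B)/b = 7.5·sin(55.5°)/9.6
sin(55.5°) ≈ 0.824126
sin(C) ≈ 7.5·0.824126/9.6 ≈ 6.18095/9.6 ≈ 0.643849
Candidate 1: C₁ = arcsin(0.643849) ≈ 40.0794°  →  A = 180° − 55.5° − 40.0794° ≈ 84.4206° > 0, valid
Candidate 2: C₂ = 180° − C₁ ≈ 139.921°  →  A = 180° − 55.5° − 139.921° ≈ -15.4206° ≤ 0, not a valid triangle

C = 40.08° (one solution)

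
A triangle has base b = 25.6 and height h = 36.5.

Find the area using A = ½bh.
A = ½·b·h = ½·25.6·36.5 = ½·934.4 = 467.2

Area = 467.2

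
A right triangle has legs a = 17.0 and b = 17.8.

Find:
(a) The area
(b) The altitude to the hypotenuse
(a) The legs are perpendicular, so Area = ½·a·b = ½·17.0·17.8 = ½·302.6 = 151.3
(b) Hypotenuse c = √(a² + b²) = √(289 + 316.84) = √605.84 ≈ 24.6138
    Area = ½·c·h_c  ⇒  h_c = 2·Area/c = 302.6/24.6138 ≈ 12.2939

Area = 151.3, h_c = 12.29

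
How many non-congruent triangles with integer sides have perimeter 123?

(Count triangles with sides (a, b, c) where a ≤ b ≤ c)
Let a ≤ b ≤ c with a + b + c = 123. The only binding inequality is a + b > c, i.e. 123 − c > c, so c < 123/2; and c ≥ 123/3 since c is the largest side.
So 41 ≤ c ≤ 61. For each c, b runs from ⌈(123 − c)/2⌉ up to c (then a = 123 − b − c satisfies 1 ≤ a ≤ b automatically), giving c − ⌈(123 − c)/2⌉ + 1 choices.
Summing over c: 1 + 2 + 4 + 5 + … + 29 + 31  (21 terms, c = 41, …, 61) = 331
Check (closed form: nearest integer to p²/48 for even p, (p+3)²/48 for odd p): (123+3)²/48 = 126²/48 = 15876/48 ≈ 330.75 → 331

331 triangles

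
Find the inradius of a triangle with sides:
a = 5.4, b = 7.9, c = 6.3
r = Area/s where s is the semi-perimeter.
s = (5.4 + 7.9 + 6.3)/2 = 19.6/2 = 9.8
Area = √(s(s−a)(s−b)(s−c)) = √(9.8·4.4·1.9·3.5) ≈ √286.748 ≈ 16.9336
r ≈ 16.9336/9.8 ≈ 1.72792

r = 1.728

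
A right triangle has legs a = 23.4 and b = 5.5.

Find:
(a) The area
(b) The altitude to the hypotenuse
(a) The legs are perpendicular, so Area = ½·a·b = ½·23.4·5.5 = ½·128.7 = 64.35
(b) Hypotenuse c = √(a² + b²) = √(547.56 + 30.25) = √577.81 ≈ 24.0377
    Area = ½·c·h_c  ⇒  h_c = 2·Area/c = 128.7/24.0377 ≈ 5.35409

Area = 64.35, h_c = 5.354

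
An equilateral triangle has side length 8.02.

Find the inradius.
r = Area/s with s the semi-perimeter.
Area = (√3/4)·8.02² = (√3/4)·64.3204 ≈ 0.433013·64.3204 ≈ 27.8516
s = 3·8.02/2 = 12.03
r ≈ 27.8516/12.03 ≈ 2.31517
(Equivalently r = side/(2√3) = 8.02/3.4641 ≈ 2.31517.)

r = 2.315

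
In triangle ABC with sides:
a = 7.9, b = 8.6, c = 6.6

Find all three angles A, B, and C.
Law of cosines for each angle (a² = 62.41, b² = 73.96, c² = 43.56):
cos(A) = (b² + c² − a²)/(2bc) = (73.96 + 43.56 − 62.41)/(2·8.6·6.6) = 55.11/113.52 ≈ 0.485465  ⇒  A ≈ 60.957°
cos(B) = (a² + c² − b²)/(2ac) = (62.41 + 43.56 − 73.96)/(2·7.9·6.6) = 32.01/104.28 ≈ 0.306962  ⇒  B ≈ 72.1238°
cos(C) = (a² + b² − c²)/(2ab) = (62.41 + 73.96 − 43.56)/(2·7.9·8.6) = 92.81/135.88 ≈ 0.683029  ⇒  C ≈ 46.9192°
Check: A + B + C ≈ 180°

A = 60.96°, B = 72.12°, C = 46.92°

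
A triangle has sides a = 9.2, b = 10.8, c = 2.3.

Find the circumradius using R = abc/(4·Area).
First find the area with Heron's formula.
s = (9.2 + 10.8 + 2.3)/2 = 11.15
Area = √(s(s−a)(s−b)(s−c)) = √(11.15·1.95·0.35·8.85) ≈ √67.3474 ≈ 8.20655
abc = 9.2·10.8·2.3 = 228.528
R = abc/(4·Area) ≈ 228.528/(4·8.20655) = 228.528/32.8262 ≈ 6.96176

R = 6.962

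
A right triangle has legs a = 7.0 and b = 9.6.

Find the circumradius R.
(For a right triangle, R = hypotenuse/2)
Hypotenuse c = √(a² + b²) = √(49 + 92.16) = √141.16 ≈ 11.8811
R = c/2 ≈ 11.8811/2 ≈ 5.94054

R = 5.941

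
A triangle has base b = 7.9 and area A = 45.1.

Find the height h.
A = ½·b·h  ⇒  h = 2A/b = 2·45.1/7.9 = 90.2/7.9 ≈ 11.4177

h = 11.42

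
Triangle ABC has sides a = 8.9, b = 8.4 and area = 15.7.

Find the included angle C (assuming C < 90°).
Area = ½·a·b·sin(C)  ⇒  sin(C) = 2·Area/(a·b) = 2·15.7/(8.9·8.4) = 31.4/74.76 ≈ 0.420011
C = arcsin(0.420011) ≈ 24.8353° (taking the acute solution since C < 90°)

C = 24.84°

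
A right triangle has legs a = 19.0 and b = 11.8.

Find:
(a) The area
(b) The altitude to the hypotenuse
(a) The legs are perpendicular, so Area = ½·a·b = ½·19.0·11.8 = ½·224.2 = 112.1
(b) Hypotenuse c = √(a² + b²) = √(361 + 139.24) = √500.24 ≈ 22.366
    Area = ½·c·h_c  ⇒  h_c = 2·Area/c = 224.2/22.366 ≈ 10.0241

Area = 112.1, h_c = 10.02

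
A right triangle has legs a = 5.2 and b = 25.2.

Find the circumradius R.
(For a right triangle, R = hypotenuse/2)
Hypotenuse c = √(a² + b²) = √(27.04 + 635.04) = √662.08 ≈ 25.7309
R = c/2 ≈ 25.7309/2 ≈ 12.8655

R = 12.87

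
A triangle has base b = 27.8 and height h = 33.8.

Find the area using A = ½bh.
A = ½·b·h = ½·27.8·33.8 = ½·939.64 = 469.82

Area = 469.82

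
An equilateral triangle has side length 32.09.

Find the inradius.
r = Area/s with s the semi-perimeter.
Area = (√3/4)·32.09² = (√3/4)·1029.7681 ≈ 0.433013·1029.7681 ≈ 445.903
s = 3·32.09/2 = 48.135
r ≈ 445.903/48.135 ≈ 9.26359
(Equivalently r = side/(2√3) = 32.09/3.4641 ≈ 9.26359.)

r = 9.264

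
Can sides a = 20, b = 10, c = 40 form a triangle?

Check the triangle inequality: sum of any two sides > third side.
a + b vs c: 20 + 10 = 30 ≤ 40  ✗
a + c vs b: 20 + 40 = 60 > 10  ✓
b + c vs a: 10 + 40 = 50 > 20  ✓

No: 20 + 10 = 30 is not > 40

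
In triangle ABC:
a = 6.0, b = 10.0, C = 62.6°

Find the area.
Two sides and the included angle (SAS): A = ½·a·b·sin(C) = ½·6.0·10.0·sin(62.6°)
sin(62.6°) ≈ 0.887815
A ≈ ½·60·0.887815 = 30·0.887815 ≈ 26.6345

Area = 26.63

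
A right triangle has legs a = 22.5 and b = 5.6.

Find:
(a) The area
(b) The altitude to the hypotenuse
(a) The legs are perpendicular, so Area = ½·a·b = ½·22.5·5.6 = ½·126 = 63
(b) Hypotenuse c = √(a² + b²) = √(506.25 + 31.36) = √537.61 ≈ 23.1864
    Area = ½·c·h_c  ⇒  h_c = 2·Area/c = 126/23.1864 ≈ 5.43422

Area = 63, h_c = 5.434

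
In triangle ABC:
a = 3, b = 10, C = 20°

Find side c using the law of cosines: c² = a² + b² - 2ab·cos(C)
c² = 3² + 10² − 2·3·10·cos(20°)
cos(20°) ≈ 0.939693
c² ≈ 9 + 100 − 60·(0.939693) ≈ 109 − 56.3816 ≈ 52.6184
c ≈ √52.6184 ≈ 7.25386

c = 7.254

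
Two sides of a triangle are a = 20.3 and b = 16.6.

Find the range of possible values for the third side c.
Triangle inequality: |a − b| < c < a + b
|a − b| = |20.3 − 16.6| = 3.7
a + b = 20.3 + 16.6 = 36.9

3.7 < c < 36.9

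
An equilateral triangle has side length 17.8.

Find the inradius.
r = Area/s with s the semi-perimeter.
Area = (√3/4)·17.8² = (√3/4)·316.84 ≈ 0.433013·316.84 ≈ 137.196
s = 3·17.8/2 = 26.7
r ≈ 137.196/26.7 ≈ 5.13842
(Equivalently r = side/(2√3) = 17.8/3.4641 ≈ 5.13842.)

r = 5.138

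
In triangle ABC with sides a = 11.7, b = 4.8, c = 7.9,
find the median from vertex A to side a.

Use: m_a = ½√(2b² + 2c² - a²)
m_a = ½√(2·4.8² + 2·7.9² − 11.7²) = ½√(2·23.04 + 2·62.41 − 136.89) = ½√(46.08 + 124.82 − 136.89) = ½√34.01
√34.01 ≈ 5.83181, so m_a ≈ 2.9159

m_a = 2.916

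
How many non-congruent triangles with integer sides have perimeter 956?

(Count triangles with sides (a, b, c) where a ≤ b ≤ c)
Let a ≤ b ≤ c with a + b + c = 956. The only binding inequality is a + b > c, i.e. 956 − c > c, so c < 956/2; and c ≥ 956/3 since c is the largest side.
So 319 ≤ c ≤ 477. For each c, b runs from ⌈(956 − c)/2⌉ up to c (then a = 956 − b − c satisfies 1 ≤ a ≤ b automatically), giving c − ⌈(956 − c)/2⌉ + 1 choices.
Summing over c: 1 + 3 + 4 + 6 + … + 237 + 238  (159 terms, c = 319, …, 477) = 19040
Check (closed form: nearest integer to p²/48 for even p, (p+3)²/48 for odd p): 956²/48 = 913936/48 ≈ 19040.33 → 19040

19040 triangles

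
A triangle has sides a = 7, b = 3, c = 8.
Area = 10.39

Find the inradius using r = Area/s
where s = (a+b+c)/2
s = (7 + 3 + 8)/2 = 18/2 = 9
r = Area/s = 10.39/9 ≈ 1.15444

r = 1.154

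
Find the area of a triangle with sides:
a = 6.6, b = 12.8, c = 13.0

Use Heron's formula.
s = (6.6 + 12.8 + 13.0)/2 = 32.4/2 = 16.2
s − a = 9.6, s − b = 3.4, s − c = 3.2
s(s−a)(s−b)(s−c) = 16.2·9.6·3.4·3.2 ≈ 1692.06
Area = √1692.06 ≈ 41.1346

Area = 41.13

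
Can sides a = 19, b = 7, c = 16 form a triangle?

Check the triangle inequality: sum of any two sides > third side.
a + b vs c: 19 + 7 = 26 > 16  ✓
a + c vs b: 19 + 16 = 35 > 7  ✓
b + c vs a: 7 + 16 = 23 > 19  ✓

Yes, triangle inequality satisfied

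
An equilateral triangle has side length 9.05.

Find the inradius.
r = Area/s with s the semi-perimeter.
Area = (√3/4)·9.05² = (√3/4)·81.9025 ≈ 0.433013·81.9025 ≈ 35.4648
s = 3·9.05/2 = 13.575
r ≈ 35.4648/13.575 ≈ 2.61251
(Equivalently r = side/(2√3) = 9.05/3.4641 ≈ 2.61251.)

r = 2.613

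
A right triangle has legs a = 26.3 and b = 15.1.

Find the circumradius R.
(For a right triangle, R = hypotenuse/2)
Hypotenuse c = √(a² + b²) = √(691.69 + 228.01) = √919.7 ≈ 30.3266
R = c/2 ≈ 30.3266/2 ≈ 15.1633

R = 15.16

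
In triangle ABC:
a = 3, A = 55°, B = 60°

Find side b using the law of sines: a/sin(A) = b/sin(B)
a/sin(A) = b/sin(B)  ⇒  b = a·sin(B)/sin(A) = 3·sin(60°)/sin(55°)
sin(60°) ≈ 0.866025, sin(55°) ≈ 0.819152
b ≈ 3·0.866025/0.819152 ≈ 2.59808/0.819152 ≈ 3.17167

b = 3.172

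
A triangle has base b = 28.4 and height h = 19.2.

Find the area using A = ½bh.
A = ½·b·h = ½·28.4·19.2 = ½·545.28 = 272.64

Area = 272.64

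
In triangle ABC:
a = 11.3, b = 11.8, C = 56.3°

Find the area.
Two sides and the included angle (SAS): A = ½·a·b·sin(C) = ½·11.3·11.8·sin(56.3°)
sin(56.3°) ≈ 0.831954
A ≈ ½·133.34·0.831954 = 66.67·0.831954 ≈ 55.4664

Area = 55.47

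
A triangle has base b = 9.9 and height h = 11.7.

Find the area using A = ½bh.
A = ½·b·h = ½·9.9·11.7 = ½·115.83 = 57.915

Area = 57.915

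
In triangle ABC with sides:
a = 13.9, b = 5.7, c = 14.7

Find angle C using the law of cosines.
c² = a² + b² − 2ab·cos(C)  ⇒  cos(C) = (a² + b² − c²)/(2ab)
cos(C) = (13.9² + 5.7² − 14.7²)/(2·13.9·5.7) = (193.21 + 32.49 − 216.09)/158.46 = 9.61/158.46 ≈ 0.0606462
C = arccos(0.0606462) ≈ 86.5231°

C = 86.52°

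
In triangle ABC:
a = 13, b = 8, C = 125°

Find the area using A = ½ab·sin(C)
A = ½·a·b·sin(C) = ½·13·8·sin(125°)
sin(125°) ≈ 0.819152
A ≈ ½·104·0.819152 = 52·0.819152 ≈ 42.5959

Area = 42.6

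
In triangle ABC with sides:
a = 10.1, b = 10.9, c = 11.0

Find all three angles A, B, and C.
Law of cosines for each angle (a² = 102.01, b² = 118.81, c² = 121):
cos(A) = (b² + c² − a²)/(2bc) = (118.81 + 121 − 102.01)/(2·10.9·11.0) = 137.8/239.8 ≈ 0.574646  ⇒  A ≈ 54.9252°
cos(B) = (a² + c² − b²)/(2ac) = (102.01 + 121 − 118.81)/(2·10.1·11.0) = 104.2/222.2 ≈ 0.468947  ⇒  B ≈ 62.034°
cos(C) = (a² + b² − c²)/(2ab) = (102.01 + 118.81 − 121)/(2·10.1·10.9) = 99.82/220.18 ≈ 0.453356  ⇒  C ≈ 63.0408°
Check: A + B + C ≈ 180°

A = 54.93°, B = 62.03°, C = 63.04°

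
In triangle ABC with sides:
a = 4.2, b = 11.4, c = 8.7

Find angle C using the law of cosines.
c² = a² + b² − 2ab·cos(C)  ⇒  cos(C) = (a² + b² − c²)/(2ab)
cos(C) = (4.2² + 11.4² − 8.7²)/(2·4.2·11.4) = (17.64 + 129.96 − 75.69)/95.76 = 71.91/95.76 ≈ 0.75094
C = arccos(0.75094) ≈ 41.3281°

C = 41.33°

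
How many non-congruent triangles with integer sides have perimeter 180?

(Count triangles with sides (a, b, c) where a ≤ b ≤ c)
Let a ≤ b ≤ c with a + b + c = 180. The only binding inequality is a + b > c, i.e. 180 − c > c, so c < 180/2; and c ≥ 180/3 since c is the largest side.
So 60 ≤ c ≤ 89. For each c, b runs from ⌈(180 − c)/2⌉ up to c (then a = 180 − b − c satisfies 1 ≤ a ≤ b automatically), giving c − ⌈(180 − c)/2⌉ + 1 choices.
Summing over c: 1 + 2 + 4 + 5 + … + 43 + 44  (30 terms, c = 60, …, 89) = 675
Check (closed form: nearest integer to p²/48 for even p, (p+3)²/48 for odd p): 180²/48 = 32400/48 ≈ 675.00 → 675

675 triangles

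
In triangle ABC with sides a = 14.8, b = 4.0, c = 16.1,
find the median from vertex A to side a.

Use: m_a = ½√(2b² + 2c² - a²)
m_a = ½√(2·4.0² + 2·16.1² − 14.8²) = ½√(2·16 + 2·259.21 − 219.04) = ½√(32 + 518.42 − 219.04) = ½√331.38
√331.38 ≈ 18.2038, so m_a ≈ 9.10192

m_a = 9.102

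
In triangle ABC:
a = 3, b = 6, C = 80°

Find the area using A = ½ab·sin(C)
A = ½·a·b·sin(C) = ½·3·6·sin(80°)
sin(80°) ≈ 0.984808
A ≈ ½·18·0.984808 = 9·0.984808 ≈ 8.86327

Area = 8.863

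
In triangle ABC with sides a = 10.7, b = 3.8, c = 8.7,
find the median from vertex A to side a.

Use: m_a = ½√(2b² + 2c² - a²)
m_a = ½√(2·3.8² + 2·8.7² − 10.7²) = ½√(2·14.44 + 2·75.69 − 114.49) = ½√(28.88 + 151.38 − 114.49) = ½√65.77
√65.77 ≈ 8.10987, so m_a ≈ 4.05494

m_a = 4.055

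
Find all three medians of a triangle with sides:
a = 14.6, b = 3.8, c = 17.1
Median formula: m_a = ½√(2b² + 2c² − a²) (and cyclically). a² = 213.16, b² = 14.44, c² = 292.41.
m_a = ½√(2·14.44 + 2·292.41 − 213.16) = ½√400.54 ≈ ½·20.0135 ≈ 10.0067
m_b = ½√(2·213.16 + 2·292.41 − 14.44) = ½√996.7 ≈ ½·31.5706 ≈ 15.7853
m_c = ½√(2·213.16 + 2·14.44 − 292.41) = ½√162.79 ≈ ½·12.7589 ≈ 6.37946

m_a = 10.01, m_b = 15.79, m_c = 6.379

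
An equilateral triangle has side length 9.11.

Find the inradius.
r = Area/s with s the semi-perimeter.
Area = (√3/4)·9.11² = (√3/4)·82.9921 ≈ 0.433013·82.9921 ≈ 35.9366
s = 3·9.11/2 = 13.665
r ≈ 35.9366/13.665 ≈ 2.62983
(Equivalently r = side/(2√3) = 9.11/3.4641 ≈ 2.62983.)

r = 2.63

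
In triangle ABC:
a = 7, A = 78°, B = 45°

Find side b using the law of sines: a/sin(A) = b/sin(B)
a/sin(A) = b/sin(B)  ⇒  b = a·sin(B)/sin(A) = 7·sin(45°)/sin(78°)
sin(45°) ≈ 0.707107, sin(78°) ≈ 0.978148
b ≈ 7·0.707107/0.978148 ≈ 4.94975/0.978148 ≈ 5.06033

b = 5.06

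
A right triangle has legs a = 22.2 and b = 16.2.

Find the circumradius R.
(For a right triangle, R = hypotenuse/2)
Hypotenuse c = √(a² + b²) = √(492.84 + 262.44) = √755.28 ≈ 27.4824
R = c/2 ≈ 27.4824/2 ≈ 13.7412

R = 13.74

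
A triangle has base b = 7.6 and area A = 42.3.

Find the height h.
A = ½·b·h  ⇒  h = 2A/b = 2·42.3/7.6 = 84.6/7.6 ≈ 11.1316

h = 11.13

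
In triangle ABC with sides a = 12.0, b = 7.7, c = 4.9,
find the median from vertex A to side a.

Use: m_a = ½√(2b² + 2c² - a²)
m_a = ½√(2·7.7² + 2·4.9² − 12.0²) = ½√(2·59.29 + 2·24.01 − 144) = ½√(118.58 + 48.02 − 144) = ½√22.6
√22.6 ≈ 4.75395, so m_a ≈ 2.37697

m_a = 2.377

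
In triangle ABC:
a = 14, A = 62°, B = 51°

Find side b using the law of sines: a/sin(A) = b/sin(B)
a/sin(A) = b/sin(B)  ⇒  b = a·sin(B)/sin(A) = 14·sin(51°)/sin(62°)
sin(51°) ≈ 0.777146, sin(62°) ≈ 0.882948
b ≈ 14·0.777146/0.882948 ≈ 10.88/0.882948 ≈ 12.3224

b = 12.32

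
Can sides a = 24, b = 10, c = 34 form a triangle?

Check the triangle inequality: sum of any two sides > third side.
a + b vs c: 24 + 10 = 34 ≤ 34  ✗
a + c vs b: 24 + 34 = 58 > 10  ✓
b + c vs a: 10 + 34 = 44 > 24  ✓

No: 24 + 10 = 34 is not > 34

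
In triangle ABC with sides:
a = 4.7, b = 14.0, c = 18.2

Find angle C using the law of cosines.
c² = a² + b² − 2ab·cos(C)  ⇒  cos(C) = (a² + b² − c²)/(2ab)
cos(C) = (4.7² + 14.0² − 18.2²)/(2·4.7·14.0) = (22.09 + 196 − 331.24)/131.6 = -113.15/131.6 ≈ -0.859802
C = arccos(-0.859802) ≈ 149.294°

C = 149.3°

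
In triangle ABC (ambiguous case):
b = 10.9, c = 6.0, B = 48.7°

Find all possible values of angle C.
b/sin(B) = c/sin(C)  ⇒  sin(C) = c·sin(B)/b = 6.0·sin(48.7°)/10.9
sin(48.7°) ≈ 0.751264
sin(C) ≈ 6.0·0.751264/10.9 ≈ 4.50758/10.9 ≈ 0.41354
Candidate 1: C₁ = arcsin(0.41354) ≈ 24.4274°  →  A = 180° − 48.7° − 24.4274° ≈ 106.873° > 0, valid
Candidate 2: C₂ = 180° − C₁ ≈ 155.573°  →  A = 180° − 48.7° − 155.573° ≈ -24.2726° ≤ 0, not a valid triangle

C = 24.43° (one solution)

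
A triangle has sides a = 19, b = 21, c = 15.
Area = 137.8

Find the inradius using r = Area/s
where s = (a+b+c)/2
s = (19 + 21 + 15)/2 = 55/2 = 27.5
r = Area/s = 137.8/27.5 ≈ 5.01091

r = 5.011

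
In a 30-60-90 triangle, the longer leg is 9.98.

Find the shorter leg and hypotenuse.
In a 30-60-90 triangle the sides are in ratio 1 : √3 : 2, so short leg = long leg/√3 and hypotenuse = 2·(short leg).
Short leg = 9.98/√3 ≈ 9.98/1.73205 ≈ 5.76196
Hypotenuse = 2·5.76196 ≈ 11.5239

Short leg = 5.762, Hypotenuse = 11.52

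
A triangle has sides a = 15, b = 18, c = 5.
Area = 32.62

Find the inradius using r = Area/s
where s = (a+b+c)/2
s = (15 + 18 + 5)/2 = 38/2 = 19
r = Area/s = 32.62/19 ≈ 1.71684

r = 1.717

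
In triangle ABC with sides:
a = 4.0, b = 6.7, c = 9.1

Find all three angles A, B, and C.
Law of cosines for each angle (a² = 16, b² = 44.89, c² = 82.81):
cos(A) = (b² + c² − a²)/(2bc) = (44.89 + 82.81 − 16)/(2·6.7·9.1) = 111.7/121.94 ≈ 0.916024  ⇒  A ≈ 23.6484°
cos(B) = (a² + c² − b²)/(2ac) = (16 + 82.81 − 44.89)/(2·4.0·9.1) = 53.92/72.8 ≈ 0.740659  ⇒  B ≈ 42.2124°
cos(C) = (a² + b² − c²)/(2ab) = (16 + 44.89 − 82.81)/(2·4.0·6.7) = -21.92/53.6 ≈ -0.408955  ⇒  C ≈ 114.139°
Check: A + B + C ≈ 180°

A = 23.65°, B = 42.21°, C = 114.1°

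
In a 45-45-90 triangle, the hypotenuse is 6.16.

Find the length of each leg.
In a 45-45-90 triangle hypotenuse = leg·√2, so leg = hypotenuse/√2.
Leg = 6.16/√2 ≈ 6.16/1.41421 ≈ 4.35578

Each leg = 4.356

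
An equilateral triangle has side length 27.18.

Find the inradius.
r = Area/s with s the semi-perimeter.
Area = (√3/4)·27.18² = (√3/4)·738.7524 ≈ 0.433013·738.7524 ≈ 319.889
s = 3·27.18/2 = 40.77
r ≈ 319.889/40.77 ≈ 7.84619
(Equivalently r = side/(2√3) = 27.18/3.4641 ≈ 7.84619.)

r = 7.846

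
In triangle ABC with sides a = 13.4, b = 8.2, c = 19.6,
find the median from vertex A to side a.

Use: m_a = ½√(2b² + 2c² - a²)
m_a = ½√(2·8.2² + 2·19.6² − 13.4²) = ½√(2·67.24 + 2·384.16 − 179.56) = ½√(134.48 + 768.32 − 179.56) = ½√723.24
√723.24 ≈ 26.8931, so m_a ≈ 13.4466

m_a = 13.45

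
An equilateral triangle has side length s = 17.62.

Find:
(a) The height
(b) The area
(a) The height splits the triangle into two 30-60-90 halves: h = s·√3/2 = 17.62·1.73205/2 ≈ 30.5187/2 ≈ 15.2594
(b) Area = (√3/4)·s² = (√3/4)·17.62² = (√3/4)·310.4644 ≈ 0.433013·310.4644 ≈ 134.435

Height = 15.26, Area = 134.4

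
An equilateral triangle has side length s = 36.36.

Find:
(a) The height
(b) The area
(a) The height splits the triangle into two 30-60-90 halves: h = s·√3/2 = 36.36·1.73205/2 ≈ 62.9774/2 ≈ 31.4887
(b) Area = (√3/4)·s² = (√3/4)·36.36² = (√3/4)·1322.0496 ≈ 0.433013·1322.0496 ≈ 572.464

Height = 31.49, Area = 572.5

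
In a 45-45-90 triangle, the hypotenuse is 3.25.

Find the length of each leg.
In a 45-45-90 triangle hypotenuse = leg·√2, so leg = hypotenuse/√2.
Leg = 3.25/√2 ≈ 3.25/1.41421 ≈ 2.2981

Each leg = 2.298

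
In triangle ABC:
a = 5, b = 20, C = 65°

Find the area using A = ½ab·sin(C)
A = ½·a·b·sin(C) = ½·5·20·sin(65°)
sin(65°) ≈ 0.906308
A ≈ ½·100·0.906308 = 50·0.906308 ≈ 45.3154

Area = 45.32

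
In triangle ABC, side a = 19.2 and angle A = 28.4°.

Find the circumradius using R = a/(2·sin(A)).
R = a/(2·sin(A)) = 19.2/(2·sin(28.4°))
sin(28.4°) ≈ 0.475624
R ≈ 19.2/(2·0.475624) = 19.2/0.951248 ≈ 20.184

R = 20.18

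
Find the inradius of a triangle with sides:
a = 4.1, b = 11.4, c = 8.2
r = Area/s where s is the semi-perimeter.
s = (4.1 + 11.4 + 8.2)/2 = 23.7/2 = 11.85
Area = √(s(s−a)(s−b)(s−c)) = √(11.85·7.75·0.45·3.65) ≈ √150.843 ≈ 12.2818
r ≈ 12.2818/11.85 ≈ 1.03644

r = 1.036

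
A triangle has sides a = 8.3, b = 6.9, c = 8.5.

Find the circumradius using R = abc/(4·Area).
First find the area with Heron's formula.
s = (8.3 + 6.9 + 8.5)/2 = 11.85
Area = √(s(s−a)(s−b)(s−c)) = √(11.85·3.55·4.95·3.35) ≈ √697.584 ≈ 26.4118
abc = 8.3·6.9·8.5 = 486.795
R = abc/(4·Area) ≈ 486.795/(4·26.4118) = 486.795/105.647 ≈ 4.60774

R = 4.608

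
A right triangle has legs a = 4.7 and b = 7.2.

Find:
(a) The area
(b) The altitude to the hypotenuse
(a) The legs are perpendicular, so Area = ½·a·b = ½·4.7·7.2 = ½·33.84 = 16.92
(b) Hypotenuse c = √(a² + b²) = √(22.09 + 51.84) = √73.93 ≈ 8.59826
    Area = ½·c·h_c  ⇒  h_c = 2·Area/c = 33.84/8.59826 ≈ 3.93568

Area = 16.92, h_c = 3.936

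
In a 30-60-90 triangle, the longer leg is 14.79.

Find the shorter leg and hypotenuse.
In a 30-60-90 triangle the sides are in ratio 1 : √3 : 2, so short leg = long leg/√3 and hypotenuse = 2·(short leg).
Short leg = 14.79/√3 ≈ 14.79/1.73205 ≈ 8.53901
Hypotenuse = 2·8.53901 ≈ 17.078

Short leg = 8.539, Hypotenuse = 17.08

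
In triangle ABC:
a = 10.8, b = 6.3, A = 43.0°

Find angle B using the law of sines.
a/sin(A) = b/sin(B)  ⇒  sin(B) = b·sin(A)/a = 6.3·sin(43.0°)/10.8
sin(43.0°) ≈ 0.681998
sin(B) ≈ 6.3·0.681998/10.8 ≈ 4.29659/10.8 ≈ 0.397832
B = arcsin(0.397832) ≈ 23.4427°
(Since b ≤ a we need B ≤ A, so the obtuse alternative 180° − 23.4427° ≈ 156.557° is rejected.)

B = 23.44°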